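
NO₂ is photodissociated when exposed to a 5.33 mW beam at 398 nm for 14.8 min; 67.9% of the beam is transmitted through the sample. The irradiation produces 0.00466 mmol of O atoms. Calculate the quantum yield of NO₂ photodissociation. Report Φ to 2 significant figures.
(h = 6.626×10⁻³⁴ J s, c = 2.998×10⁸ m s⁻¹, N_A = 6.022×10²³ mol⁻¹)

Φ = 0.92

Product: 0.00466 mmol = 4.66×10⁻⁶ mol.
Photon energy at 398 nm: hc/λ = (6.626×10⁻³⁴)(2.998×10⁸)/(398×10⁻⁹) = 4.991×10⁻¹⁹ J.
Energy delivered: (5.33 mW)(888 s) = 4.733 J.
Photons incident: 4.733 / 4.991×10⁻¹⁹ = 9.483×10¹⁸, i.e. 9.483×10¹⁸/6.022×10²³ = 1.575×10⁻⁵ mol.
Fraction absorbed: 1 − 67.9/100 = 0.3210.
Photons absorbed: 0.3210 × 1.575×10⁻⁵ = 5.056×10⁻⁶ mol.
Φ = 4.66×10⁻⁶ mol / 5.056×10⁻⁶ mol photons = 0.92.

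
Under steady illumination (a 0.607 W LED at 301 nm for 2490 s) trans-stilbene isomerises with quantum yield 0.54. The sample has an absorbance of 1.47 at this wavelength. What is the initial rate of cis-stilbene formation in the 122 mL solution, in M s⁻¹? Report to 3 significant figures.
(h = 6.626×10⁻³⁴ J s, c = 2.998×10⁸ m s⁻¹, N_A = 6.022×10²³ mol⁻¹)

Photon energy at 301 nm: hc/λ = (6.626×10⁻³⁴)(2.998×10⁸)/(301×10⁻⁹) = 6.600×10⁻¹⁹ J.
Energy delivered: (0.607 W)(2490 s) = 1511 J.
Photons incident: 1511 / 6.600×10⁻¹⁹ = 2.289×10²¹, i.e. 2.289×10²¹/6.022×10²³ = 0.003801 mol.
Fraction absorbed: 1 − 10^(−1.47) = 0.9661.
Photons absorbed: 0.9661 × 0.003801 = 0.003672 mol.
Product formed: 0.54 × 0.003672 = 0.001983 mol.
Rate: 0.001983 mol / (2490 s × 0.122 L) = 6.53×10⁻⁶ M s⁻¹.

6.53×10⁻⁶ M s⁻¹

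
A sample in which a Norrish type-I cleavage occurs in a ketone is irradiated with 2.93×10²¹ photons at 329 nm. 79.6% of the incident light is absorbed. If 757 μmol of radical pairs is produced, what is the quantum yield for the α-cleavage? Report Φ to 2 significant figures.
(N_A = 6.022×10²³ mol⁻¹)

Product: 757 μmol = 7.57×10⁻⁴ mol.
Moles of photons: 2.93×10²¹ / 6.022×10²³ = 0.004865 mol.
Photons absorbed: 0.796 × 0.004865 = 0.003873 mol.
Φ = 7.57×10⁻⁴ mol / 0.003873 mol photons = 0.20.

Φ = 0.20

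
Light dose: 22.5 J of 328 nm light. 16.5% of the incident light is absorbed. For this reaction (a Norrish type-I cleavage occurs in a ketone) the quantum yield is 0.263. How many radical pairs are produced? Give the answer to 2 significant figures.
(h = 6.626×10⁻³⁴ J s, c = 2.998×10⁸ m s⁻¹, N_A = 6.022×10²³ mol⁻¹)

Photon energy at 328 nm: hc/λ = (6.626×10⁻³⁴)(2.998×10⁸)/(328×10⁻⁹) = 6.056×10⁻¹⁹ J.
Photons incident: 22.5 / 6.056×10⁻¹⁹ = 3.715×10¹⁹, i.e. 3.715×10¹⁹/6.022×10²³ = 6.169×10⁻⁵ mol.
Photons absorbed: 0.165 × 6.169×10⁻⁵ = 1.018×10⁻⁵ mol.
Product: Φ × n_abs = 0.263 × 1.018×10⁻⁵ = 2.677×10⁻⁶ mol.
As a count: 2.677×10⁻⁶ × 6.022×10²³ = 1.6×10¹⁸.

1.6×10¹⁸ radical pairs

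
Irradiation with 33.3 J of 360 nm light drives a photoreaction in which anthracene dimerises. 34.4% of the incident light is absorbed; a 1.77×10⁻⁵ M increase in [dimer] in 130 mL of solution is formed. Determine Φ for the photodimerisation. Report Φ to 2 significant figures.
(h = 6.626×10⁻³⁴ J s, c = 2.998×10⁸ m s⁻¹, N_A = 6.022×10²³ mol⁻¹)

Product: (1.77×10⁻⁵ M)(0.13 L) = 2.301×10⁻⁶ mol.
Photon energy at 360 nm: hc/λ = (6.626×10⁻³⁴)(2.998×10⁸)/(360×10⁻⁹) = 5.518×10⁻¹⁹ J.
Photons incident: 33.3 / 5.518×10⁻¹⁹ = 6.035×10¹⁹, i.e. 6.035×10¹⁹/6.022×10²³ = 1.002×10⁻⁴ mol.
Photons absorbed: 0.344 × 1.002×10⁻⁴ = 3.447×10⁻⁵ mol.
Φ = 2.301×10⁻⁶ mol / 3.447×10⁻⁵ mol photons = 0.067.

Φ = 0.067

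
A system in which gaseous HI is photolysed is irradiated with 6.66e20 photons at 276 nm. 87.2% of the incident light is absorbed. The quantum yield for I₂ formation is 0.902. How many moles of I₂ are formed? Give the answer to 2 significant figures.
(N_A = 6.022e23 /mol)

8.7e-4 mol

Moles of photons: 6.66e20 / 6.022e23 = 0.001106 mol.
Photons absorbed: 0.872 × 0.001106 = 9.644e-4 mol.
Product: Φ × n_abs = 0.902 × 9.644e-4 = 8.699e-4 mol.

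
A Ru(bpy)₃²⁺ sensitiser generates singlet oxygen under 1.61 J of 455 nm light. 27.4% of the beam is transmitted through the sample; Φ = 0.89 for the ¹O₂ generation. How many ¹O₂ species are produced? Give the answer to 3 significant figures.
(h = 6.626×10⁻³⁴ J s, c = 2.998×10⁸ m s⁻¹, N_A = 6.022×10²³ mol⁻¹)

2.38×10¹⁸ species

Photon energy at 455 nm: hc/λ = (6.626×10⁻³⁴)(2.998×10⁸)/(455×10⁻⁹) = 4.366×10⁻¹⁹ J.
Photons incident: 1.61 / 4.366×10⁻¹⁹ = 3.688×10¹⁸, i.e. 3.688×10¹⁸/6.022×10²³ = 6.124×10⁻⁶ mol.
Fraction absorbed: 1 − 27.4/100 = 0.7260.
Photons absorbed: 0.7260 × 6.124×10⁻⁶ = 4.446×10⁻⁶ mol.
Product: Φ × n_abs = 0.89 × 4.446×10⁻⁶ = 3.957×10⁻⁶ mol.
As a count: 3.957×10⁻⁶ × 6.022×10²³ = 2.38×10¹⁸.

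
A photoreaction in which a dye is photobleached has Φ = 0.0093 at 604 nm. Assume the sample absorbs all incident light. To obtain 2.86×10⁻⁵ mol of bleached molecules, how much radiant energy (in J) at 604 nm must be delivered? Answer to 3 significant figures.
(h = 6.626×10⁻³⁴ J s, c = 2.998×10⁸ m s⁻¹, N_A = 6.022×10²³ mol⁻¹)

Photons that must be absorbed: 2.86×10⁻⁵ / 0.0093 = 0.003075 mol.
Photon energy: hc/λ = 3.289×10⁻¹⁹ J; per mole, 1.981×10⁵ J mol⁻¹.
Energy required: 0.003075 × 1.981×10⁵ = 609 J.

609 J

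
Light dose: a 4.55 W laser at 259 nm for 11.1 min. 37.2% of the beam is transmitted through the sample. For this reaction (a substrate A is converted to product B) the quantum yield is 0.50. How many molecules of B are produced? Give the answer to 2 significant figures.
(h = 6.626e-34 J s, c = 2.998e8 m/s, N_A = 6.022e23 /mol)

1.2e21 molecules

Photon energy at 259 nm: hc/λ = (6.626e-34)(2.998e8)/(259e-9) = 7.670e-19 J.
Energy delivered: (4.55 W)(666 s) = 3030 J.
Photons incident: 3030 / 7.670e-19 = 3.950e21, i.e. 3.950e21/6.022e23 = 0.006559 mol.
Fraction absorbed: 1 − 37.2/100 = 0.6280.
Photons absorbed: 0.6280 × 0.006559 = 0.004119 mol.
Product: Φ × n_abs = 0.50 × 0.004119 = 0.002060 mol.
As a count: 0.002060 × 6.022e23 = 1.2e21.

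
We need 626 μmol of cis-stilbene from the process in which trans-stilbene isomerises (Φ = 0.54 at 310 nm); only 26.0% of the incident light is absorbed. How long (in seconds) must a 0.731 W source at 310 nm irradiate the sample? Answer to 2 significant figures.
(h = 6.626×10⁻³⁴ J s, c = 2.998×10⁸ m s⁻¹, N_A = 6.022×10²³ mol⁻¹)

t ≈ 2400 s

Product: 626 μmol = 6.26×10⁻⁴ mol.
Photons that must be absorbed: 6.26×10⁻⁴ / 0.54 = 0.001159 mol.
Incident photons needed: 0.001159 / 0.260 = 0.004458 mol.
Photon energy: hc/λ = 6.408×10⁻¹⁹ J; per mole, 3.859×10⁵ J mol⁻¹.
Energy required: 0.004458 × 3.859×10⁵ = 1720 J.
Time: 1720 J / 0.731 W = 2400 s.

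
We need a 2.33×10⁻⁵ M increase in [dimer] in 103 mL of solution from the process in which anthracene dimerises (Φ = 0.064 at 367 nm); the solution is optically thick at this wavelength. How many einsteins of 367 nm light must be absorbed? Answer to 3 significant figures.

3.75×10⁻⁵ einstein

Product: (2.33×10⁻⁵ M)(0.103 L) = 2.400×10⁻⁶ mol.
Photons that must be absorbed: 2.400×10⁻⁶ / 0.064 = 3.750×10⁻⁵ mol.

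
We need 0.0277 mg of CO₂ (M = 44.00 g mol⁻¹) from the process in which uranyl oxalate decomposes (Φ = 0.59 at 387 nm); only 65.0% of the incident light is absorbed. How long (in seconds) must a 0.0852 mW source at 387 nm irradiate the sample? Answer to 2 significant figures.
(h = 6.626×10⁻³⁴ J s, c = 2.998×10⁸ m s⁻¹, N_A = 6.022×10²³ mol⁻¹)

t ≈ 6000 s

Product: 0.0277 mg / 44.00 g mol⁻¹ = 6.295×10⁻⁷ mol.
Photons that must be absorbed: 6.295×10⁻⁷ / 0.59 = 1.067×10⁻⁶ mol.
Incident photons needed: 1.067×10⁻⁶ / 0.650 = 1.642×10⁻⁶ mol.
Photon energy: hc/λ = 5.133×10⁻¹⁹ J; per mole, 3.091×10⁵ J mol⁻¹.
Energy required: 1.642×10⁻⁶ × 3.091×10⁵ = 0.5075 J.
Time: 0.5075 J / 8.52e-05 W = 6000 s.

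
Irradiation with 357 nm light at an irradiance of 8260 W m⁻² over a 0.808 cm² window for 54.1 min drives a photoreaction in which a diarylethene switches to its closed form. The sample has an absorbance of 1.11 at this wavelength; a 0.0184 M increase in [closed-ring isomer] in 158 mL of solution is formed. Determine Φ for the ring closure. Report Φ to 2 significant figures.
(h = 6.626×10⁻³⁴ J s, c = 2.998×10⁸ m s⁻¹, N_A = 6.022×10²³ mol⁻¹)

Φ = 0.49

Product: (0.0184 M)(0.158 L) = 0.002907 mol.
Photon energy at 357 nm: hc/λ = (6.626×10⁻³⁴)(2.998×10⁸)/(357×10⁻⁹) = 5.564×10⁻¹⁹ J.
Energy delivered: (8260 W m⁻²)(0.808×10⁻⁴ m²)(3246 s) = 2166 J.
Photons incident: 2166 / 5.564×10⁻¹⁹ = 3.893×10²¹, i.e. 3.893×10²¹/6.022×10²³ = 0.006465 mol.
Fraction absorbed: 1 − 10^(−1.11) = 0.9224.
Photons absorbed: 0.9224 × 0.006465 = 0.005963 mol.
Φ = 0.002907 mol / 0.005963 mol photons = 0.49.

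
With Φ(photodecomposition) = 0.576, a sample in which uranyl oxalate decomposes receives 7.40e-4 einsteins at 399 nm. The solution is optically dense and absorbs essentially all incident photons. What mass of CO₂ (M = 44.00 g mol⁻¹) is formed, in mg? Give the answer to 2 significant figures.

19 mg

Product: Φ × n_abs = 0.576 × 7.40e-4 = 4.262e-4 mol.
Mass: 4.262e-4 × 44.00 = 0.01875 g = 19 mg.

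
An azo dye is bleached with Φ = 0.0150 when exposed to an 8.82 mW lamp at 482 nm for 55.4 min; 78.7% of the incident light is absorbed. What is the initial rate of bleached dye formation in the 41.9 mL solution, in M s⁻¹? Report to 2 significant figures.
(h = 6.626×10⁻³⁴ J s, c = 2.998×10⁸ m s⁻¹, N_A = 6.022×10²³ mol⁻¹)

1.0×10⁻⁸ M s⁻¹

Photon energy at 482 nm: hc/λ = (6.626×10⁻³⁴)(2.998×10⁸)/(482×10⁻⁹) = 4.121×10⁻¹⁹ J.
Energy delivered: (8.82 mW)(3324 s) = 29.32 J.
Photons incident: 29.32 / 4.121×10⁻¹⁹ = 7.115×10¹⁹, i.e. 7.115×10¹⁹/6.022×10²³ = 1.182×10⁻⁴ mol.
Photons absorbed: 0.787 × 1.182×10⁻⁴ = 9.302×10⁻⁵ mol.
Product formed: 0.0150 × 9.302×10⁻⁵ = 1.395×10⁻⁶ mol.
Rate: 1.395×10⁻⁶ mol / (3324 s × 0.0419 L) = 1.0×10⁻⁸ M s⁻¹.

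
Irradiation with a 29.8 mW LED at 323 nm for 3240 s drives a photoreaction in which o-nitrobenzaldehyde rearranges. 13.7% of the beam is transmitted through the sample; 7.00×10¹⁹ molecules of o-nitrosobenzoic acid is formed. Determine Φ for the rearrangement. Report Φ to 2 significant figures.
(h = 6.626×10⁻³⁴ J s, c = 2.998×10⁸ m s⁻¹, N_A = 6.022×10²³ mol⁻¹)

Φ = 0.52

Product: 7.00×10¹⁹ / 6.022×10²³ = 1.162×10⁻⁴ mol.
Photon energy at 323 nm: hc/λ = (6.626×10⁻³⁴)(2.998×10⁸)/(323×10⁻⁹) = 6.150×10⁻¹⁹ J.
Energy delivered: (29.8 mW)(3240 s) = 96.55 J.
Photons incident: 96.55 / 6.150×10⁻¹⁹ = 1.570×10²⁰, i.e. 1.570×10²⁰/6.022×10²³ = 2.607×10⁻⁴ mol.
Fraction absorbed: 1 − 13.7/100 = 0.8630.
Photons absorbed: 0.8630 × 2.607×10⁻⁴ = 2.250×10⁻⁴ mol.
Φ = 1.162×10⁻⁴ mol / 2.250×10⁻⁴ mol photons = 0.52.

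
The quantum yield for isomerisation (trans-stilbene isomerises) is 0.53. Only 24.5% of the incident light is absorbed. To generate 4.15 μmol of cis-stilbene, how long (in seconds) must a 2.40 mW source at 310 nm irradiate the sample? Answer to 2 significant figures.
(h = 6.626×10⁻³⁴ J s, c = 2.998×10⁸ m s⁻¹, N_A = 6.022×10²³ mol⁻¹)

t ≈ 5100 s

Product: 4.15 μmol = 4.15×10⁻⁶ mol.
Photons that must be absorbed: 4.15×10⁻⁶ / 0.53 = 7.830×10⁻⁶ mol.
Incident photons needed: 7.830×10⁻⁶ / 0.245 = 3.196×10⁻⁵ mol.
Photon energy: hc/λ = 6.408×10⁻¹⁹ J; per mole, 3.859×10⁵ J mol⁻¹.
Energy required: 3.196×10⁻⁵ × 3.859×10⁵ = 12.33 J.
Time: 12.33 J / 0.0024 W = 5100 s.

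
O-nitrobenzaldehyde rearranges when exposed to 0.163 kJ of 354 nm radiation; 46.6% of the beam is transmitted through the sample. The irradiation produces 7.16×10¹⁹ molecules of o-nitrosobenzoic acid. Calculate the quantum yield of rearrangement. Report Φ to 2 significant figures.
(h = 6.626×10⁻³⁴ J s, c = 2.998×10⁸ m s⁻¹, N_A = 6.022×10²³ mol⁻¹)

Φ = 0.46

Product: 7.16×10¹⁹ / 6.022×10²³ = 1.189×10⁻⁴ mol.
Photon energy at 354 nm: hc/λ = (6.626×10⁻³⁴)(2.998×10⁸)/(354×10⁻⁹) = 5.612×10⁻¹⁹ J.
Incident energy: 0.163 kJ = 163 J.
Photons incident: 163 / 5.612×10⁻¹⁹ = 2.904×10²⁰, i.e. 2.904×10²⁰/6.022×10²³ = 4.822×10⁻⁴ mol.
Fraction absorbed: 1 − 46.6/100 = 0.5340.
Photons absorbed: 0.5340 × 4.822×10⁻⁴ = 2.575×10⁻⁴ mol.
Φ = 1.189×10⁻⁴ mol / 2.575×10⁻⁴ mol photons = 0.46.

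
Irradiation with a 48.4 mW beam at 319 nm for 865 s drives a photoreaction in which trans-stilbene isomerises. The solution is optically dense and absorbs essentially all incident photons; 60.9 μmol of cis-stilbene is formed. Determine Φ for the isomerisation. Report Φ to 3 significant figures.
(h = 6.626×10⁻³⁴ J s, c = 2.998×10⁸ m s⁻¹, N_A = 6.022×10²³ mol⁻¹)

Product: 60.9 μmol = 6.09×10⁻⁵ mol.
Photon energy at 319 nm: hc/λ = (6.626×10⁻³⁴)(2.998×10⁸)/(319×10⁻⁹) = 6.227×10⁻¹⁹ J.
Energy delivered: (48.4 mW)(865 s) = 41.87 J.
Photons incident: 41.87 / 6.227×10⁻¹⁹ = 6.724×10¹⁹, i.e. 6.724×10¹⁹/6.022×10²³ = 1.117×10⁻⁴ mol.
Φ = 6.09×10⁻⁵ mol / 1.117×10⁻⁴ mol photons = 0.545.

Φ = 0.545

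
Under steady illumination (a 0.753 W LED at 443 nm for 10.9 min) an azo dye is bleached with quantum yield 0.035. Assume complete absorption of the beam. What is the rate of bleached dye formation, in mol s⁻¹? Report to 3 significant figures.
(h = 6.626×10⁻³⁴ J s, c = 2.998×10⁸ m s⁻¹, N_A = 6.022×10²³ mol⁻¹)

9.76×10⁻⁸ mol s⁻¹

Photon energy at 443 nm: hc/λ = (6.626×10⁻³⁴)(2.998×10⁸)/(443×10⁻⁹) = 4.484×10⁻¹⁹ J.
Energy delivered: (0.753 W)(654 s) = 492.5 J.
Photons incident: 492.5 / 4.484×10⁻¹⁹ = 1.098×10²¹, i.e. 1.098×10²¹/6.022×10²³ = 0.001823 mol.
Product formed: 0.035 × 0.001823 = 6.381×10⁻⁵ mol.
Rate: 6.381×10⁻⁵ / 654 s = 9.76×10⁻⁸ mol s⁻¹.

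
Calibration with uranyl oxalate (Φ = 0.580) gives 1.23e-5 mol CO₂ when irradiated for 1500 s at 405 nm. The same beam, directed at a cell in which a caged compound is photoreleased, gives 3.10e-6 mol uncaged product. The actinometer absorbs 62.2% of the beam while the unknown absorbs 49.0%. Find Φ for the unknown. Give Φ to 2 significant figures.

Φ = 0.19

Photons absorbed by the actinometer: 1.23e-5 / 0.580 = 2.121e-5 mol.
Incident flux: 2.121e-5 / 0.622 = 3.410e-5 einstein.
Absorbed by unknown: 0.490 × 3.410e-5 = 1.671e-5 mol.
Φ(unknown) = 3.10e-6 / 1.671e-5 = 0.19.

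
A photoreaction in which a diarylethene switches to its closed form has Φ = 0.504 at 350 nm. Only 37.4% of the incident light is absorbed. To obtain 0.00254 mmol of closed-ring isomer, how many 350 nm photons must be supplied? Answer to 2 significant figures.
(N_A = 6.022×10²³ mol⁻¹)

8.1×10¹⁸ photons

Product: 0.00254 mmol = 2.54×10⁻⁶ mol.
Photons that must be absorbed: 2.54×10⁻⁶ / 0.504 = 5.040×10⁻⁶ mol.
Incident photons needed: 5.040×10⁻⁶ / 0.374 = 1.348×10⁻⁵ mol.
Photon count: 1.348×10⁻⁵ × 6.022×10²³ = 8.1×10¹⁸.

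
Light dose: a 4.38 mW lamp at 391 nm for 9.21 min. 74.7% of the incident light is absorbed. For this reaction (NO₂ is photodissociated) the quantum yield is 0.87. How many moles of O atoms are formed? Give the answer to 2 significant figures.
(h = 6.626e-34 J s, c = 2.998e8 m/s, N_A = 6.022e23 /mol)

5.1e-6 mol

Photon energy at 391 nm: hc/λ = (6.626e-34)(2.998e8)/(391e-9) = 5.080e-19 J.
Energy delivered: (4.38 mW)(552.6 s) = 2.420 J.
Photons incident: 2.420 / 5.080e-19 = 4.764e18, i.e. 4.764e18/6.022e23 = 7.911e-6 mol.
Photons absorbed: 0.747 × 7.911e-6 = 5.910e-6 mol.
Product: Φ × n_abs = 0.87 × 5.910e-6 = 5.142e-6 mol.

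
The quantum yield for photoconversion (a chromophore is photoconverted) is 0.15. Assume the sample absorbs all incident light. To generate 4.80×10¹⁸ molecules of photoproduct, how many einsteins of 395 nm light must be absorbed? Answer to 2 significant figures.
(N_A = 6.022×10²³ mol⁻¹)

Product: 4.80×10¹⁸ / 6.022×10²³ = 7.971×10⁻⁶ mol.
Photons that must be absorbed: 7.971×10⁻⁶ / 0.15 = 5.314×10⁻⁵ mol.

5.3×10⁻⁵ einstein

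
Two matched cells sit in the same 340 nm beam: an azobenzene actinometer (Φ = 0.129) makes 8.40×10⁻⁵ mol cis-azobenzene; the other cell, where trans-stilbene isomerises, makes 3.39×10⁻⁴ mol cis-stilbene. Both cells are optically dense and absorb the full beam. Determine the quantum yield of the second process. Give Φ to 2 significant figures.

Φ = 0.52

Photons absorbed by the actinometer: 8.40×10⁻⁵ / 0.129 = 6.512×10⁻⁴ mol.
Φ(unknown) = 3.39×10⁻⁴ / 6.512×10⁻⁴ = 0.52.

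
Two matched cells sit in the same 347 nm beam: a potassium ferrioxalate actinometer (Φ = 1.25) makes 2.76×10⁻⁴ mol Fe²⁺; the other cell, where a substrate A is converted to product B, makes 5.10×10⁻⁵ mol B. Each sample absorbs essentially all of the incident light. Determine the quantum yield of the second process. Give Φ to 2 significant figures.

Φ = 0.23

Photons absorbed by the actinometer: 2.76×10⁻⁴ / 1.25 = 2.208×10⁻⁴ mol.
Φ(unknown) = 5.10×10⁻⁵ / 2.208×10⁻⁴ = 0.23.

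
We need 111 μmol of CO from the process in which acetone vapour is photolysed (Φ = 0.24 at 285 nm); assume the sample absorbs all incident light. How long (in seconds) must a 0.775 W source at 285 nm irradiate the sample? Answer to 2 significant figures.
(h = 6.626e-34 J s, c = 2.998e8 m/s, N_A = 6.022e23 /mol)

Product: 111 μmol = 1.11e-4 mol.
Photons that must be absorbed: 1.11e-4 / 0.24 = 4.625e-4 mol.
Photon energy: hc/λ = 6.970e-19 J; per mole, 4.197e5 J mol⁻¹.
Energy required: 4.625e-4 × 4.197e5 = 194.1 J.
Time: 194.1 J / 0.775 W = 250 s.

t ≈ 250 s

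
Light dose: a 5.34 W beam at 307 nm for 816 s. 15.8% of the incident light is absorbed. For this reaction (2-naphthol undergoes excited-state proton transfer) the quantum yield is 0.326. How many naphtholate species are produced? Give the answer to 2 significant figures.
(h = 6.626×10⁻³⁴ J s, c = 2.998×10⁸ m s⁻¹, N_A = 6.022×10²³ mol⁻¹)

Photon energy at 307 nm: hc/λ = (6.626×10⁻³⁴)(2.998×10⁸)/(307×10⁻⁹) = 6.471×10⁻¹⁹ J.
Energy delivered: (5.34 W)(816 s) = 4357 J.
Photons incident: 4357 / 6.471×10⁻¹⁹ = 6.733×10²¹, i.e. 6.733×10²¹/6.022×10²³ = 0.01118 mol.
Photons absorbed: 0.158 × 0.01118 = 0.001766 mol.
Product: Φ × n_abs = 0.326 × 0.001766 = 5.757×10⁻⁴ mol.
As a count: 5.757×10⁻⁴ × 6.022×10²³ = 3.5×10²⁰.

3.5×10²⁰ species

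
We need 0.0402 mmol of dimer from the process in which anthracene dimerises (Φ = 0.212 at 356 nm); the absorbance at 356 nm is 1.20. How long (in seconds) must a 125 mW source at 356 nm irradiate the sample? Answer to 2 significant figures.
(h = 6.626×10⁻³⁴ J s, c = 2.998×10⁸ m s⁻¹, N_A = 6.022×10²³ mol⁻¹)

Product: 0.0402 mmol = 4.02×10⁻⁵ mol.
Photons that must be absorbed: 4.02×10⁻⁵ / 0.212 = 1.896×10⁻⁴ mol.
Fraction absorbed: 1 − 10^(−1.20) = 0.9369.
Incident photons needed: 1.896×10⁻⁴ / 0.9369 = 2.024×10⁻⁴ mol.
Photon energy: hc/λ = 5.580×10⁻¹⁹ J; per mole, 3.360×10⁵ J mol⁻¹.
Energy required: 2.024×10⁻⁴ × 3.360×10⁵ = 68.01 J.
Time: 68.01 J / 0.125 W = 540 s.

t ≈ 540 s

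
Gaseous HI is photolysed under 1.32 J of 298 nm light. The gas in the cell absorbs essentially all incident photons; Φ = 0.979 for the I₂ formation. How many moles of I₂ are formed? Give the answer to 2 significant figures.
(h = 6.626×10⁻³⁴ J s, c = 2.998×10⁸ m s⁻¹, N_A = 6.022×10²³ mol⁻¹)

Photon energy at 298 nm: hc/λ = (6.626×10⁻³⁴)(2.998×10⁸)/(298×10⁻⁹) = 6.666×10⁻¹⁹ J.
Photons incident: 1.32 / 6.666×10⁻¹⁹ = 1.980×10¹⁸, i.e. 1.980×10¹⁸/6.022×10²³ = 3.288×10⁻⁶ mol.
Product: Φ × n_abs = 0.979 × 3.288×10⁻⁶ = 3.219×10⁻⁶ mol.

3.2×10⁻⁶ mol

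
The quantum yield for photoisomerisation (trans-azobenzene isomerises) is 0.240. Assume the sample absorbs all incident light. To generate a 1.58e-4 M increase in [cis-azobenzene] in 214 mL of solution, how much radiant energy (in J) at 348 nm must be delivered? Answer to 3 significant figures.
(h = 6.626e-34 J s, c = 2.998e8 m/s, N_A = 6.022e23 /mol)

Product: (1.58e-4 M)(0.214 L) = 3.381e-5 mol.
Photons that must be absorbed: 3.381e-5 / 0.240 = 1.409e-4 mol.
Photon energy: hc/λ = 5.708e-19 J; per mole, 3.437e5 J mol⁻¹.
Energy required: 1.409e-4 × 3.437e5 = 48.4 J.

48.4 J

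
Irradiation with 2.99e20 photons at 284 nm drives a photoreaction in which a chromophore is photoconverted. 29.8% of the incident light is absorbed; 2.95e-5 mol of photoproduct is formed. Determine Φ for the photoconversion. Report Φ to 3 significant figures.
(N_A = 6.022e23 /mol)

Moles of photons: 2.99e20 / 6.022e23 = 4.965e-4 mol.
Photons absorbed: 0.298 × 4.965e-4 = 1.480e-4 mol.
Φ = 2.95e-5 mol / 1.480e-4 mol photons = 0.199.

Φ = 0.199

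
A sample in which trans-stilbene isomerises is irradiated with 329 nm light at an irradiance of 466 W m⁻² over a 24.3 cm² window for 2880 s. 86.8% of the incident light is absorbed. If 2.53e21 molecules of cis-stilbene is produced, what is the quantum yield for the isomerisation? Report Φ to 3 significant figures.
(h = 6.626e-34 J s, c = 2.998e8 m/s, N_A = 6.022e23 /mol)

Product: 2.53e21 / 6.022e23 = 0.004201 mol.
Photon energy at 329 nm: hc/λ = (6.626e-34)(2.998e8)/(329e-9) = 6.038e-19 J.
Energy delivered: (466 W m⁻²)(24.3e-4 m²)(2880 s) = 3261 J.
Photons incident: 3261 / 6.038e-19 = 5.401e21, i.e. 5.401e21/6.022e23 = 0.008969 mol.
Photons absorbed: 0.868 × 0.008969 = 0.007785 mol.
Φ = 0.004201 mol / 0.007785 mol photons = 0.540.

Φ = 0.540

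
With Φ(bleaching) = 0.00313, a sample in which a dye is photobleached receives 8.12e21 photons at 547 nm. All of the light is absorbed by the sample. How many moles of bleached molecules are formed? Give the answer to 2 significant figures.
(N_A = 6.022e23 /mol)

4.2e-5 mol

Moles of photons: 8.12e21 / 6.022e23 = 0.01348 mol.
Product: Φ × n_abs = 0.00313 × 0.01348 = 4.219e-5 mol.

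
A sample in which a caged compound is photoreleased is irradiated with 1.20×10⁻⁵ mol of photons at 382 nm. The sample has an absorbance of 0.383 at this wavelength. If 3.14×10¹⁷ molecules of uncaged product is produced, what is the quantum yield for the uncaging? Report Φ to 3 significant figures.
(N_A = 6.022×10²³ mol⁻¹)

Φ = 0.0741

Product: 3.14×10¹⁷ / 6.022×10²³ = 5.214×10⁻⁷ mol.
Fraction absorbed: 1 − 10^(−0.383) = 0.5860.
Photons absorbed: 0.5860 × 1.20×10⁻⁵ = 7.032×10⁻⁶ mol.
Φ = 5.214×10⁻⁷ mol / 7.032×10⁻⁶ mol photons = 0.0741.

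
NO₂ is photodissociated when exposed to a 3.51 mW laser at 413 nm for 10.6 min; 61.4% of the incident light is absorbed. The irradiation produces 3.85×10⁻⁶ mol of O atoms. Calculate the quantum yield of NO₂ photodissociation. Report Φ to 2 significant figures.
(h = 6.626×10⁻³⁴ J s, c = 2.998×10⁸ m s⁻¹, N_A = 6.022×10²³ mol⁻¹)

Photon energy at 413 nm: hc/λ = (6.626×10⁻³⁴)(2.998×10⁸)/(413×10⁻⁹) = 4.810×10⁻¹⁹ J.
Energy delivered: (3.51 mW)(636 s) = 2.232 J.
Photons incident: 2.232 / 4.810×10⁻¹⁹ = 4.640×10¹⁸, i.e. 4.640×10¹⁸/6.022×10²³ = 7.705×10⁻⁶ mol.
Photons absorbed: 0.614 × 7.705×10⁻⁶ = 4.731×10⁻⁶ mol.
Φ = 3.85×10⁻⁶ mol / 4.731×10⁻⁶ mol photons = 0.81.

Φ = 0.81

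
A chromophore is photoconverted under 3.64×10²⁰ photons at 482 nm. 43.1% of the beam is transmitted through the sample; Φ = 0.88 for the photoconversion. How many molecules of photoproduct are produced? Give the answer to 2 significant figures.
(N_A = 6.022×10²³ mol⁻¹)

Moles of photons: 3.64×10²⁰ / 6.022×10²³ = 6.045×10⁻⁴ mol.
Fraction absorbed: 1 − 43.1/100 = 0.5690.
Photons absorbed: 0.5690 × 6.045×10⁻⁴ = 3.440×10⁻⁴ mol.
Product: Φ × n_abs = 0.88 × 3.440×10⁻⁴ = 3.027×10⁻⁴ mol.
As a count: 3.027×10⁻⁴ × 6.022×10²³ = 1.8×10²⁰.

1.8×10²⁰ molecules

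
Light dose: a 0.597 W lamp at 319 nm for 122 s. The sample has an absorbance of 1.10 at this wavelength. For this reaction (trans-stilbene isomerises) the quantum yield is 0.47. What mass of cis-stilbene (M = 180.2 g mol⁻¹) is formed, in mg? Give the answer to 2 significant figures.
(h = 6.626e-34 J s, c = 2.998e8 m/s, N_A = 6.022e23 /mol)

Photon energy at 319 nm: hc/λ = (6.626e-34)(2.998e8)/(319e-9) = 6.227e-19 J.
Energy delivered: (0.597 W)(122 s) = 72.83 J.
Photons incident: 72.83 / 6.227e-19 = 1.170e20, i.e. 1.170e20/6.022e23 = 1.943e-4 mol.
Fraction absorbed: 1 − 10^(−1.10) = 0.9206.
Photons absorbed: 0.9206 × 1.943e-4 = 1.789e-4 mol.
Product: Φ × n_abs = 0.47 × 1.789e-4 = 8.408e-5 mol.
Mass: 8.408e-5 × 180.2 = 0.01515 g = 15 mg.

15 mg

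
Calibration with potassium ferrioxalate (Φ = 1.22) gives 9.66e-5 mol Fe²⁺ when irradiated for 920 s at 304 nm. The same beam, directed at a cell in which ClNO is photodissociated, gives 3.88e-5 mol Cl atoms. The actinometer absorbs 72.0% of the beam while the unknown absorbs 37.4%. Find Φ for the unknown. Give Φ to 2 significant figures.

Φ = 0.94

Photons absorbed by the actinometer: 9.66e-5 / 1.22 = 7.918e-5 mol.
Incident flux: 7.918e-5 / 0.720 = 1.100e-4 einstein.
Absorbed by unknown: 0.374 × 1.100e-4 = 4.114e-5 mol.
Φ(unknown) = 3.88e-5 / 4.114e-5 = 0.94.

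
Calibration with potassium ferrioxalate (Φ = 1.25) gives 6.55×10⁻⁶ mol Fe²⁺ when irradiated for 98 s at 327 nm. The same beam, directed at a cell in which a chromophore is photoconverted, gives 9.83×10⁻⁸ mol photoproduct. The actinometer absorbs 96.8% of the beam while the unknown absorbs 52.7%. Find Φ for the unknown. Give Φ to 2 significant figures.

Photons absorbed by the actinometer: 6.55×10⁻⁶ / 1.25 = 5.240×10⁻⁶ mol.
Incident flux: 5.240×10⁻⁶ / 0.968 = 5.413×10⁻⁶ einstein.
Absorbed by unknown: 0.527 × 5.413×10⁻⁶ = 2.853×10⁻⁶ mol.
Φ(unknown) = 9.83×10⁻⁸ / 2.853×10⁻⁶ = 0.034.

Φ = 0.034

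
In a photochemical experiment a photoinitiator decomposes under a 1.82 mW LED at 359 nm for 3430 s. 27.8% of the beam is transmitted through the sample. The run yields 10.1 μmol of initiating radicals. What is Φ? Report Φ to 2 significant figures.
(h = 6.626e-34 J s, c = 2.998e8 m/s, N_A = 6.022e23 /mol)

Φ = 0.75

Product: 10.1 μmol = 1.01e-5 mol.
Photon energy at 359 nm: hc/λ = (6.626e-34)(2.998e8)/(359e-9) = 5.533e-19 J.
Energy delivered: (1.82 mW)(3430 s) = 6.243 J.
Photons incident: 6.243 / 5.533e-19 = 1.128e19, i.e. 1.128e19/6.022e23 = 1.873e-5 mol.
Fraction absorbed: 1 − 27.8/100 = 0.7220.
Photons absorbed: 0.7220 × 1.873e-5 = 1.352e-5 mol.
Φ = 1.01e-5 mol / 1.352e-5 mol photons = 0.75.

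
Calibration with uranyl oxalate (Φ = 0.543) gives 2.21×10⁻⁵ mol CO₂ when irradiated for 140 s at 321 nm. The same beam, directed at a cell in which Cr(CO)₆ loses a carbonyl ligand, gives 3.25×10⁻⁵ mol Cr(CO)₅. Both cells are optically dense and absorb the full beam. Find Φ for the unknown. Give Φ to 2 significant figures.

Photons absorbed by the actinometer: 2.21×10⁻⁵ / 0.543 = 4.070×10⁻⁵ mol.
Φ(unknown) = 3.25×10⁻⁵ / 4.070×10⁻⁵ = 0.80.

Φ = 0.80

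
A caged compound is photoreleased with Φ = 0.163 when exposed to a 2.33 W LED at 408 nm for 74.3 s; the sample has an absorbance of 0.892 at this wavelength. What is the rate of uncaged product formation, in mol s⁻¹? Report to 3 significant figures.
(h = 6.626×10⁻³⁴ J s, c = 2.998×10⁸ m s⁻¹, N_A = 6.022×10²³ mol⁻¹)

1.13×10⁻⁶ mol s⁻¹

Photon energy at 408 nm: hc/λ = (6.626×10⁻³⁴)(2.998×10⁸)/(408×10⁻⁹) = 4.869×10⁻¹⁹ J.
Energy delivered: (2.33 W)(74.3 s) = 173.1 J.
Photons incident: 173.1 / 4.869×10⁻¹⁹ = 3.555×10²⁰, i.e. 3.555×10²⁰/6.022×10²³ = 5.903×10⁻⁴ mol.
Fraction absorbed: 1 − 10^(−0.892) = 0.8718.
Photons absorbed: 0.8718 × 5.903×10⁻⁴ = 5.146×10⁻⁴ mol.
Product formed: 0.163 × 5.146×10⁻⁴ = 8.388×10⁻⁵ mol.
Rate: 8.388×10⁻⁵ / 74.3 s = 1.13×10⁻⁶ mol s⁻¹.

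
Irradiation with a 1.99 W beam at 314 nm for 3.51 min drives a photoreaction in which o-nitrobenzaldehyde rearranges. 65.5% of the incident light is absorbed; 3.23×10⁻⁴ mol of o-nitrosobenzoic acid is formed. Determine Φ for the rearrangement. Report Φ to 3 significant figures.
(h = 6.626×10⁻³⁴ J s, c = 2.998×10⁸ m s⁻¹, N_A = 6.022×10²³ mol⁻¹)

Photon energy at 314 nm: hc/λ = (6.626×10⁻³⁴)(2.998×10⁸)/(314×10⁻⁹) = 6.326×10⁻¹⁹ J.
Energy delivered: (1.99 W)(210.6 s) = 419.1 J.
Photons incident: 419.1 / 6.326×10⁻¹⁹ = 6.625×10²⁰, i.e. 6.625×10²⁰/6.022×10²³ = 0.001100 mol.
Photons absorbed: 0.655 × 0.001100 = 7.205×10⁻⁴ mol.
Φ = 3.23×10⁻⁴ mol / 7.205×10⁻⁴ mol photons = 0.448.

Φ = 0.448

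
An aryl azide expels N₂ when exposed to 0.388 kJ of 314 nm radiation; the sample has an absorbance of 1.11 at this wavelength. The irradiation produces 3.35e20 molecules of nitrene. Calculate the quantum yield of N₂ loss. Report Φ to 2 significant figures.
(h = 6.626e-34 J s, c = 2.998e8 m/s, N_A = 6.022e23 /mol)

Product: 3.35e20 / 6.022e23 = 5.563e-4 mol.
Photon energy at 314 nm: hc/λ = (6.626e-34)(2.998e8)/(314e-9) = 6.326e-19 J.
Incident energy: 0.388 kJ = 388 J.
Photons incident: 388 / 6.326e-19 = 6.133e20, i.e. 6.133e20/6.022e23 = 0.001018 mol.
Fraction absorbed: 1 − 10^(−1.11) = 0.9224.
Photons absorbed: 0.9224 × 0.001018 = 9.390e-4 mol.
Φ = 5.563e-4 mol / 9.390e-4 mol photons = 0.59.

Φ = 0.59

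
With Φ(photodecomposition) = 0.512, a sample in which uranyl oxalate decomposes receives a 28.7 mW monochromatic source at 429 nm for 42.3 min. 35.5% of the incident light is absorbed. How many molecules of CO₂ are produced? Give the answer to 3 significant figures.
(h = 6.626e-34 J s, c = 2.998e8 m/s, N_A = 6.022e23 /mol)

Photon energy at 429 nm: hc/λ = (6.626e-34)(2.998e8)/(429e-9) = 4.630e-19 J.
Energy delivered: (28.7 mW)(2538 s) = 72.84 J.
Photons incident: 72.84 / 4.630e-19 = 1.573e20, i.e. 1.573e20/6.022e23 = 2.612e-4 mol.
Photons absorbed: 0.355 × 2.612e-4 = 9.273e-5 mol.
Product: Φ × n_abs = 0.512 × 9.273e-5 = 4.748e-5 mol.
As a count: 4.748e-5 × 6.022e23 = 2.86e19.

2.86e19 molecules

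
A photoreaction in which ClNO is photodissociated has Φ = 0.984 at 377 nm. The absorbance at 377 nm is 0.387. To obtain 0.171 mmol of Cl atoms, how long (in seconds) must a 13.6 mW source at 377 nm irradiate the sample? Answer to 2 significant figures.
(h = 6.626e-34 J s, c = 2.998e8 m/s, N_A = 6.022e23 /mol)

Product: 0.171 mmol = 1.71e-4 mol.
Photons that must be absorbed: 1.71e-4 / 0.984 = 1.738e-4 mol.
Fraction absorbed: 1 − 10^(−0.387) = 0.5898.
Incident photons needed: 1.738e-4 / 0.5898 = 2.947e-4 mol.
Photon energy: hc/λ = 5.269e-19 J; per mole, 3.173e5 J mol⁻¹.
Energy required: 2.947e-4 × 3.173e5 = 93.51 J.
Time: 93.51 J / 0.0136 W = 6900 s.

t ≈ 6900 s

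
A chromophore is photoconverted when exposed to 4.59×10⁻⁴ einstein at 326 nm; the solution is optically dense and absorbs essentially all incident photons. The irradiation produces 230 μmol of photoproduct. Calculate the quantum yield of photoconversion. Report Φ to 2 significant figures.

Φ = 0.50

Product: 230 μmol = 2.30×10⁻⁴ mol.
Φ = 2.30×10⁻⁴ mol / 4.59×10⁻⁴ mol photons = 0.50.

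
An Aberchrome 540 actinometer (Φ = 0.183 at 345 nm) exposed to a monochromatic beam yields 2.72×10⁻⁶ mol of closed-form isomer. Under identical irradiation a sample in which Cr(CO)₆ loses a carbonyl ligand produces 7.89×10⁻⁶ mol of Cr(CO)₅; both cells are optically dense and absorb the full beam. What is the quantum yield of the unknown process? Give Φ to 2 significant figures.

Φ = 0.53

Photons absorbed by the actinometer: 2.72×10⁻⁶ / 0.183 = 1.486×10⁻⁵ mol.
Φ(unknown) = 7.89×10⁻⁶ / 1.486×10⁻⁵ = 0.53.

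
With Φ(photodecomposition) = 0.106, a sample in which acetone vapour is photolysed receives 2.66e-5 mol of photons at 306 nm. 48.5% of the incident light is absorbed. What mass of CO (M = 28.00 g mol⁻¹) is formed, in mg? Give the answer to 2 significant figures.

0.038 mg

Photons absorbed: 0.485 × 2.66e-5 = 1.290e-5 mol.
Product: Φ × n_abs = 0.106 × 1.290e-5 = 1.367e-6 mol.
Mass: 1.367e-6 × 28.00 = 3.828e-5 g = 0.038 mg.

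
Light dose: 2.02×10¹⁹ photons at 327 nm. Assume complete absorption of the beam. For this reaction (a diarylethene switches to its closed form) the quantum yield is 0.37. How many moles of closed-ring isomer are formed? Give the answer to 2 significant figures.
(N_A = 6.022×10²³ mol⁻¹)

Moles of photons: 2.02×10¹⁹ / 6.022×10²³ = 3.354×10⁻⁵ mol.
Product: Φ × n_abs = 0.37 × 3.354×10⁻⁵ = 1.241×10⁻⁵ mol.

1.2×10⁻⁵ mol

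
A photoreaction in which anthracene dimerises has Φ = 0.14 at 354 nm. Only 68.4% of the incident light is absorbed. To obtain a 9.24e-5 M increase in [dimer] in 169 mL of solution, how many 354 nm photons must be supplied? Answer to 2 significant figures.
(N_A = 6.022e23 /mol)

9.8e19 photons

Product: (9.24e-5 M)(0.169 L) = 1.562e-5 mol.
Photons that must be absorbed: 1.562e-5 / 0.14 = 1.116e-4 mol.
Incident photons needed: 1.116e-4 / 0.684 = 1.632e-4 mol.
Photon count: 1.632e-4 × 6.022e23 = 9.8e19.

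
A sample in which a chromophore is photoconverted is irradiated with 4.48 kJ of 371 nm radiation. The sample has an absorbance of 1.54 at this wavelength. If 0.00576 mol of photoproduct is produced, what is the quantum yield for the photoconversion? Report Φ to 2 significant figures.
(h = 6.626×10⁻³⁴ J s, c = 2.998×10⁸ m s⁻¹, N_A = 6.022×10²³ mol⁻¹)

Photon energy at 371 nm: hc/λ = (6.626×10⁻³⁴)(2.998×10⁸)/(371×10⁻⁹) = 5.354×10⁻¹⁹ J.
Incident energy: 4.48 kJ = 4480 J.
Photons incident: 4480 / 5.354×10⁻¹⁹ = 8.368×10²¹, i.e. 8.368×10²¹/6.022×10²³ = 0.01390 mol.
Fraction absorbed: 1 − 10^(−1.54) = 0.9712.
Photons absorbed: 0.9712 × 0.01390 = 0.01350 mol.
Φ = 0.00576 mol / 0.01350 mol photons = 0.43.

Φ = 0.43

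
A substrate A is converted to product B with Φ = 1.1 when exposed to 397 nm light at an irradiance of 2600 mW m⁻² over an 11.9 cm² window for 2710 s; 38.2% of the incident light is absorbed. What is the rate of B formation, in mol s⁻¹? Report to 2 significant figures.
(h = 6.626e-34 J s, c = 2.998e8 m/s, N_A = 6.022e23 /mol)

4.3e-9 mol s⁻¹

Photon energy at 397 nm: hc/λ = (6.626e-34)(2.998e8)/(397e-9) = 5.004e-19 J.
Energy delivered: (2600 mW m⁻²)(11.9e-4 m²)(2710 s) = 8.385 J.
Photons incident: 8.385 / 5.004e-19 = 1.676e19, i.e. 1.676e19/6.022e23 = 2.783e-5 mol.
Photons absorbed: 0.382 × 2.783e-5 = 1.063e-5 mol.
Product formed: 1.1 × 1.063e-5 = 1.169e-5 mol.
Rate: 1.169e-5 / 2710 s = 4.3e-9 mol s⁻¹.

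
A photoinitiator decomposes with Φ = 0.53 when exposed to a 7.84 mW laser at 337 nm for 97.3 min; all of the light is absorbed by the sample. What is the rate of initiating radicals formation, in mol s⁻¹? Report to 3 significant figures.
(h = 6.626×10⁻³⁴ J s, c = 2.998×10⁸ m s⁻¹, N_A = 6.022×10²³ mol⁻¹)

1.17×10⁻⁸ mol s⁻¹

Photon energy at 337 nm: hc/λ = (6.626×10⁻³⁴)(2.998×10⁸)/(337×10⁻⁹) = 5.895×10⁻¹⁹ J.
Energy delivered: (7.84 mW)(5838 s) = 45.77 J.
Photons incident: 45.77 / 5.895×10⁻¹⁹ = 7.764×10¹⁹, i.e. 7.764×10¹⁹/6.022×10²³ = 1.289×10⁻⁴ mol.
Product formed: 0.53 × 1.289×10⁻⁴ = 6.832×10⁻⁵ mol.
Rate: 6.832×10⁻⁵ / 5838 s = 1.17×10⁻⁸ mol s⁻¹.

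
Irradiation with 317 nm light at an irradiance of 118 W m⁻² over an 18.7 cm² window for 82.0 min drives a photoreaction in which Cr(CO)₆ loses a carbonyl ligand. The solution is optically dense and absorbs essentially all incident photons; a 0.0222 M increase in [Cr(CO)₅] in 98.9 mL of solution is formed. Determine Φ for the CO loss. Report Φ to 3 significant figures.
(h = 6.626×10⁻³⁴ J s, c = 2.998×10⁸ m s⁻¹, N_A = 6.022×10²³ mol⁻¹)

Product: (0.0222 M)(0.0989 L) = 0.002196 mol.
Photon energy at 317 nm: hc/λ = (6.626×10⁻³⁴)(2.998×10⁸)/(317×10⁻⁹) = 6.266×10⁻¹⁹ J.
Energy delivered: (118 W m⁻²)(18.7×10⁻⁴ m²)(4920 s) = 1086 J.
Photons incident: 1086 / 6.266×10⁻¹⁹ = 1.733×10²¹, i.e. 1.733×10²¹/6.022×10²³ = 0.002878 mol.
Φ = 0.002196 mol / 0.002878 mol photons = 0.763.

Φ = 0.763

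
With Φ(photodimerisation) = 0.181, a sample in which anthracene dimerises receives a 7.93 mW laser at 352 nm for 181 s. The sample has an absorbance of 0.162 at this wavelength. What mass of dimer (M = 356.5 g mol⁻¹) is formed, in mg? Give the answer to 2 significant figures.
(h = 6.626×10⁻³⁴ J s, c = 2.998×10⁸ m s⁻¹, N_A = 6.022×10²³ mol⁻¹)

0.085 mg

Photon energy at 352 nm: hc/λ = (6.626×10⁻³⁴)(2.998×10⁸)/(352×10⁻⁹) = 5.643×10⁻¹⁹ J.
Energy delivered: (7.93 mW)(181 s) = 1.435 J.
Photons incident: 1.435 / 5.643×10⁻¹⁹ = 2.543×10¹⁸, i.e. 2.543×10¹⁸/6.022×10²³ = 4.223×10⁻⁶ mol.
Fraction absorbed: 1 − 10^(−0.162) = 0.3113.
Photons absorbed: 0.3113 × 4.223×10⁻⁶ = 1.315×10⁻⁶ mol.
Product: Φ × n_abs = 0.181 × 1.315×10⁻⁶ = 2.380×10⁻⁷ mol.
Mass: 2.380×10⁻⁷ × 356.5 = 8.485×10⁻⁵ g = 0.085 mg.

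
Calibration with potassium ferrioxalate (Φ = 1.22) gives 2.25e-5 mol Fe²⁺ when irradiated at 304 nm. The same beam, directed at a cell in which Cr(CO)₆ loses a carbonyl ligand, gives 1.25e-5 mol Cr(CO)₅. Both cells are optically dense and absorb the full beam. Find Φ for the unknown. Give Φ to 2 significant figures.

Photons absorbed by the actinometer: 2.25e-5 / 1.22 = 1.844e-5 mol.
Φ(unknown) = 1.25e-5 / 1.844e-5 = 0.68.

Φ = 0.68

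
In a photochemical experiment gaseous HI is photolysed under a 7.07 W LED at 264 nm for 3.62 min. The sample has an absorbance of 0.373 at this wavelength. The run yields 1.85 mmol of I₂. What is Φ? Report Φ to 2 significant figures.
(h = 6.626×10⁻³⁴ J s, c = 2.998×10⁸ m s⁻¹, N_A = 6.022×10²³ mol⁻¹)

Product: 1.85 mmol = 0.00185 mol.
Photon energy at 264 nm: hc/λ = (6.626×10⁻³⁴)(2.998×10⁸)/(264×10⁻⁹) = 7.525×10⁻¹⁹ J.
Energy delivered: (7.07 W)(217.2 s) = 1536 J.
Photons incident: 1536 / 7.525×10⁻¹⁹ = 2.041×10²¹, i.e. 2.041×10²¹/6.022×10²³ = 0.003389 mol.
Fraction absorbed: 1 − 10^(−0.373) = 0.5764.
Photons absorbed: 0.5764 × 0.003389 = 0.001953 mol.
Φ = 0.00185 mol / 0.001953 mol photons = 0.95.

Φ = 0.95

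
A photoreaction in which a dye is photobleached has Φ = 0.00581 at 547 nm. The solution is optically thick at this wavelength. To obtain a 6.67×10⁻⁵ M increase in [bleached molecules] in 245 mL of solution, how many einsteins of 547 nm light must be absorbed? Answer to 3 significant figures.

0.00281 einstein

Product: (6.67×10⁻⁵ M)(0.245 L) = 1.634×10⁻⁵ mol.
Photons that must be absorbed: 1.634×10⁻⁵ / 0.00581 = 0.002812 mol.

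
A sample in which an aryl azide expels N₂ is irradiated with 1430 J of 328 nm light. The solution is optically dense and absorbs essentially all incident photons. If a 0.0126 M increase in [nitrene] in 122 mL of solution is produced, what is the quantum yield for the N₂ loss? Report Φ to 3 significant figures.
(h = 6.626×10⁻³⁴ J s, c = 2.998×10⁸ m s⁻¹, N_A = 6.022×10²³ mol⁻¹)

Φ = 0.392

Product: (0.0126 M)(0.122 L) = 0.001537 mol.
Photon energy at 328 nm: hc/λ = (6.626×10⁻³⁴)(2.998×10⁸)/(328×10⁻⁹) = 6.056×10⁻¹⁹ J.
Photons incident: 1430 / 6.056×10⁻¹⁹ = 2.361×10²¹, i.e. 2.361×10²¹/6.022×10²³ = 0.003921 mol.
Φ = 0.001537 mol / 0.003921 mol photons = 0.392.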